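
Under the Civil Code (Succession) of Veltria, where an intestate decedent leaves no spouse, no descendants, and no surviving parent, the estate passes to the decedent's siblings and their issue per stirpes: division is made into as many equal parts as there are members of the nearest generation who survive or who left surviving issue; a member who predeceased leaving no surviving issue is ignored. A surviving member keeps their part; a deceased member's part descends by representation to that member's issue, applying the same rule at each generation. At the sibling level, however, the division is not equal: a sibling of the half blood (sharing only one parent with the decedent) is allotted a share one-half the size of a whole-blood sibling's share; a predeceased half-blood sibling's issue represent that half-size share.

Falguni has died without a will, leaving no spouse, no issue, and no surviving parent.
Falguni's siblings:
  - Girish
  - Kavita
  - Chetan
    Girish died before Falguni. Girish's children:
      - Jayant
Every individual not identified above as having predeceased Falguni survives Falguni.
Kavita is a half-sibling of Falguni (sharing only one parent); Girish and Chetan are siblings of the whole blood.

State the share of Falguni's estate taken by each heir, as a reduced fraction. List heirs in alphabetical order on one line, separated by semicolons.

No spouse, descendants, or parent survives, so the estate passes to Falguni's siblings per stirpes.
Half-blood siblings count for one-half the weight of whole-blood siblings at the initial division.
Dividing 1 in proportion to weights (total weight 5/2): Girish (weight 1) → 2/5; Kavita (weight 1/2) → 1/5; Chetan (weight 1) → 2/5.
Girish predeceased; the 2/5 allotted to Girish's branch passes to Girish's issue by representation.
Jayant is the sole taker at this level and receives the full 2/5.
Kavita is living and takes 1/5.
Chetan is living and takes 2/5.

Chetan 2/5; Jayant 2/5; Kavita 1/5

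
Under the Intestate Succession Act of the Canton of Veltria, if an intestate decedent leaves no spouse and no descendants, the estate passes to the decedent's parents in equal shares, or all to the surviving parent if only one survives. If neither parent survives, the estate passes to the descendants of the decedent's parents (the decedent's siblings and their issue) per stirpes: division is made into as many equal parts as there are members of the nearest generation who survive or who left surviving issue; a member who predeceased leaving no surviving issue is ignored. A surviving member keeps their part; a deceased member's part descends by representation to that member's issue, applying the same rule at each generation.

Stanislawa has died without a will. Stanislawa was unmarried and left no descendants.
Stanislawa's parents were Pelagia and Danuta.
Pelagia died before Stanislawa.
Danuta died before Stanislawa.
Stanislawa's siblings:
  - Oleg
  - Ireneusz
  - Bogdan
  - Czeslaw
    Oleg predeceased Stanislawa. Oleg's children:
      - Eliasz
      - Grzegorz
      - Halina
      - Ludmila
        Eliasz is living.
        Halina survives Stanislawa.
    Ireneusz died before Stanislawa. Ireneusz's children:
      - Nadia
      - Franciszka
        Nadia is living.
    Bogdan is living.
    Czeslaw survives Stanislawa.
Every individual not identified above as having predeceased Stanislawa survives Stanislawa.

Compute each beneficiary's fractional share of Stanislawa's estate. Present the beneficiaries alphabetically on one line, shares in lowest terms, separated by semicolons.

Neither parent survives and there are no descendants, so the estate passes to Stanislawa's siblings and their issue per stirpes.
The estate is divided into 4 equal shares of 1/4 among Oleg, Ireneusz, Bogdan, Czeslaw.
Oleg predeceased; the 1/4 allotted to Oleg's branch passes to Oleg's issue by representation.
The 1/4 is divided into 4 equal shares of 1/16 among Eliasz, Grzegorz, Halina, Ludmila.
Eliasz is living and takes 1/16.
Grzegorz is living and takes 1/16.
Halina is living and takes 1/16.
Ludmila is living and takes 1/16.
Ireneusz predeceased; the 1/4 allotted to Ireneusz's branch passes to Ireneusz's issue by representation.
The 1/4 is divided into 2 equal shares of 1/8 among Nadia, Franciszka.
Nadia is living and takes 1/8.
Franciszka is living and takes 1/8.
Bogdan is living and takes 1/4.
Czeslaw is living and takes 1/4.

Bogdan 1/4; Czeslaw 1/4; Eliasz 1/16; Franciszka 1/8; Grzegorz 1/16; Halina 1/16; Ludmila 1/16; Nadia 1/8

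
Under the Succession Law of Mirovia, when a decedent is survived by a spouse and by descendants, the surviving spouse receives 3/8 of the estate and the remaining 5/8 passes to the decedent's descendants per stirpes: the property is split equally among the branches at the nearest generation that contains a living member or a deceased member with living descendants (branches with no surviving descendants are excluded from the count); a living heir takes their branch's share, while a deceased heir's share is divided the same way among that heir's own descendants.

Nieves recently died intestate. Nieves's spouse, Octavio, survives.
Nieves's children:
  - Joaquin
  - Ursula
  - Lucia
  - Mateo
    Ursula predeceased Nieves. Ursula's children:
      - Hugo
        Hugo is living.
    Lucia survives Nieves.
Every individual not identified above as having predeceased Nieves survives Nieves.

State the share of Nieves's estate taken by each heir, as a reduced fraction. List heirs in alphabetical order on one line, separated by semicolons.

Octavio, as surviving spouse, takes 3/8.
The remaining 5/8 passes to Nieves's descendants per stirpes.
The 5/8 is divided into 4 equal shares of 5/32 among Joaquin, Ursula, Lucia, Mateo.
Joaquin is living and takes 5/32.
Ursula predeceased; the 5/32 allotted to Ursula's branch passes to Ursula's issue by representation.
Hugo is the sole taker at this level and receives the full 5/32.
Lucia is living and takes 5/32.
Mateo is living and takes 5/32.

Hugo 5/32; Joaquin 5/32; Lucia 5/32; Mateo 5/32; Octavio 3/8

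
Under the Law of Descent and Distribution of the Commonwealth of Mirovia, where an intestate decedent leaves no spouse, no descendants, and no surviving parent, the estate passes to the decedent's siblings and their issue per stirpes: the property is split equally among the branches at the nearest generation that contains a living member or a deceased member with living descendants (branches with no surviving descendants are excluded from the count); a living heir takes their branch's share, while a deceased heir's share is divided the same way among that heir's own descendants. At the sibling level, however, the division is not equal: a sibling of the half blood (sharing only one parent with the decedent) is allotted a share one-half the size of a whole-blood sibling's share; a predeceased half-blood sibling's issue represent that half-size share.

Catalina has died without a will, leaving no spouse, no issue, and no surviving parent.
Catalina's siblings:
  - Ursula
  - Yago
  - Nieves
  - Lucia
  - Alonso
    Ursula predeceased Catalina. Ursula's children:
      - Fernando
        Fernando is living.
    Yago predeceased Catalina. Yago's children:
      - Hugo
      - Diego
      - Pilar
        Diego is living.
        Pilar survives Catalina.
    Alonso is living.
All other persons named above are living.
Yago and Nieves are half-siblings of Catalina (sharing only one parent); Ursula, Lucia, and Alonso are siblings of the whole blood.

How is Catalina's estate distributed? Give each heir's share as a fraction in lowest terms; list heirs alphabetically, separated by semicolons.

No spouse, descendants, or parent survives, so the estate passes to Catalina's siblings per stirpes.
Half-blood siblings count for one-half the weight of whole-blood siblings at the initial division.
Dividing 1 in proportion to weights (total weight 4): Ursula (weight 1) → 1/4; Yago (weight 1/2) → 1/8; Nieves (weight 1/2) → 1/8; Lucia (weight 1) → 1/4; Alonso (weight 1) → 1/4.
Ursula predeceased; the 1/4 allotted to Ursula's branch passes to Ursula's issue by representation.
Fernando is the sole taker at this level and receives the full 1/4.
Yago predeceased; the 1/8 allotted to Yago's branch passes to Yago's issue by representation.
The 1/8 is divided into 3 equal shares of 1/24 among Hugo, Diego, Pilar.
Hugo is living and takes 1/24.
Diego is living and takes 1/24.
Pilar is living and takes 1/24.
Nieves is living and takes 1/8.
Lucia is living and takes 1/4.
Alonso is living and takes 1/4.

Alonso 1/4; Diego 1/24; Fernando 1/4; Hugo 1/24; Lucia 1/4; Nieves 1/8; Pilar 1/24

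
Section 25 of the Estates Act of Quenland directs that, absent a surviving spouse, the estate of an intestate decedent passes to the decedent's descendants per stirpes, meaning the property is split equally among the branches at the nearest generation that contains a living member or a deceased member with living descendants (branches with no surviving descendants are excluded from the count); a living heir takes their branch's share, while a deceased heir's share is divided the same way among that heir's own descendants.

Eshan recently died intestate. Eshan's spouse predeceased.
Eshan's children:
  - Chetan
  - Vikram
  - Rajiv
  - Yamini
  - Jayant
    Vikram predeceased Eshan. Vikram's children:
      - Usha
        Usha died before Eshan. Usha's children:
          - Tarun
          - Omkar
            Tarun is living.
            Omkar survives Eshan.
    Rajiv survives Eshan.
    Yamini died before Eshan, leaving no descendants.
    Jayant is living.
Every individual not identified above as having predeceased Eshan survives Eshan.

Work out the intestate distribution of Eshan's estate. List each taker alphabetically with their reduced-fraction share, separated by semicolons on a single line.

Chetan 1/4; Jayant 1/4; Omkar 1/8; Rajiv 1/4; Tarun 1/8

There is no surviving spouse, so the entire estate passes to Eshan's descendants per stirpes.
Yamini left no surviving issue, so that branch lapses and is disregarded.
The estate is divided into 4 equal shares of 1/4 among Chetan, Vikram, Rajiv, Jayant.
Chetan is living and takes 1/4.
Vikram predeceased; the 1/4 allotted to Vikram's branch passes to Vikram's issue by representation.
Usha's line is the sole branch at this level, so the full 1/4 passes to Usha's issue by representation.
The 1/4 is divided into 2 equal shares of 1/8 among Tarun, Omkar.
Tarun is living and takes 1/8.
Omkar is living and takes 1/8.
Rajiv is living and takes 1/4.
Jayant is living and takes 1/4.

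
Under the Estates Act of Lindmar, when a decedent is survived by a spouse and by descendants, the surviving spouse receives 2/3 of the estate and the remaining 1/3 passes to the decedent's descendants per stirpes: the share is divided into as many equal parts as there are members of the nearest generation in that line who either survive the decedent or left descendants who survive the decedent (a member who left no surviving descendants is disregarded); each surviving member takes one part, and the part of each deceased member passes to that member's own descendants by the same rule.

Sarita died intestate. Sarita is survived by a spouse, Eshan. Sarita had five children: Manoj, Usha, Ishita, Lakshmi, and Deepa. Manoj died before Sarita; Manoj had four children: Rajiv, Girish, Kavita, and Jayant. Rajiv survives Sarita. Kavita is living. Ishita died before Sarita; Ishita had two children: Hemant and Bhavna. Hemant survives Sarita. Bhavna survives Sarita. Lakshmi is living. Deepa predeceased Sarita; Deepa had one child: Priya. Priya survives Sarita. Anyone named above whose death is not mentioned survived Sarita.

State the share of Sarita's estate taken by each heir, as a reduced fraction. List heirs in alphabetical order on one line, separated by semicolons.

Bhavna 1/30; Eshan 2/3; Girish 1/60; Hemant 1/30; Jayant 1/60; Kavita 1/60; Lakshmi 1/15; Priya 1/15; Rajiv 1/60; Usha 1/15

Eshan, as surviving spouse, takes 2/3.
The remaining 1/3 passes to Sarita's descendants per stirpes.
The 1/3 is divided into 5 equal shares of 1/15 among Manoj, Usha, Ishita, Lakshmi, Deepa.
Manoj predeceased; the 1/15 allotted to Manoj's branch passes to Manoj's issue by representation.
The 1/15 is divided into 4 equal shares of 1/60 among Rajiv, Girish, Kavita, Jayant.
Rajiv is living and takes 1/60.
Girish is living and takes 1/60.
Kavita is living and takes 1/60.
Jayant is living and takes 1/60.
Usha is living and takes 1/15.
Ishita predeceased; the 1/15 allotted to Ishita's branch passes to Ishita's issue by representation.
The 1/15 is divided into 2 equal shares of 1/30 among Hemant, Bhavna.
Hemant is living and takes 1/30.
Bhavna is living and takes 1/30.
Lakshmi is living and takes 1/15.
Deepa predeceased; the 1/15 allotted to Deepa's branch passes to Deepa's issue by representation.
Priya is the sole taker at this level and receives the full 1/15.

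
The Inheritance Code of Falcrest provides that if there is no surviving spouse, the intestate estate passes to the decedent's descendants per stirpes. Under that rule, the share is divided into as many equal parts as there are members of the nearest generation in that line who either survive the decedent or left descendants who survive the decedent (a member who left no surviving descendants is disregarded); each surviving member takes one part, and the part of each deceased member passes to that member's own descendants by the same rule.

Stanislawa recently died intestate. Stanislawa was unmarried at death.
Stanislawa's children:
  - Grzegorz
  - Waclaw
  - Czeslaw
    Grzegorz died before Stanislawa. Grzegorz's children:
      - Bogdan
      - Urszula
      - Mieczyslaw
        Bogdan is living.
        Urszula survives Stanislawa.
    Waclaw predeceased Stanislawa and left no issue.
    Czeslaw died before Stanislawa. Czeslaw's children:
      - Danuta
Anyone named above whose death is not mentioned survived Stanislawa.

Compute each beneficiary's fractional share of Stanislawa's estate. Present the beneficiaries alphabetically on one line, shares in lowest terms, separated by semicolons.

Bogdan 1/6; Danuta 1/2; Mieczyslaw 1/6; Urszula 1/6

There is no surviving spouse, so the entire estate passes to Stanislawa's descendants per stirpes.
Waclaw left no surviving issue, so that branch lapses and is disregarded.
The estate is divided into 2 equal shares of 1/2 among Grzegorz, Czeslaw.
Grzegorz predeceased; the 1/2 allotted to Grzegorz's branch passes to Grzegorz's issue by representation.
The 1/2 is divided into 3 equal shares of 1/6 among Bogdan, Urszula, Mieczyslaw.
Bogdan is living and takes 1/6.
Urszula is living and takes 1/6.
Mieczyslaw is living and takes 1/6.
Czeslaw predeceased; the 1/2 allotted to Czeslaw's branch passes to Czeslaw's issue by representation.
Danuta is the sole taker at this level and receives the full 1/2.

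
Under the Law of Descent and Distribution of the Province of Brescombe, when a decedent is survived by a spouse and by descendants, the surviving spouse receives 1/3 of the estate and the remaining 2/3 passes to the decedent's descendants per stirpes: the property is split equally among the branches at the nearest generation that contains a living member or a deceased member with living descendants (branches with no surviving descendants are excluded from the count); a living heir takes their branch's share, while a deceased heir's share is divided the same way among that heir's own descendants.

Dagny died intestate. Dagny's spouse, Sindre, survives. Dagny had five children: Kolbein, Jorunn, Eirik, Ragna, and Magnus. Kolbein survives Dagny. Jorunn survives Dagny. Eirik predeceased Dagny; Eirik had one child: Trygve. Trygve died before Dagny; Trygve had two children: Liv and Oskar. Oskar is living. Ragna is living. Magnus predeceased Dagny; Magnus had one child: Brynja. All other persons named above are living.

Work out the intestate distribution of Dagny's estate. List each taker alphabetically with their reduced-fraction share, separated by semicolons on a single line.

Brynja 2/15; Jorunn 2/15; Kolbein 2/15; Liv 1/15; Oskar 1/15; Ragna 2/15; Sindre 1/3

Sindre, as surviving spouse, takes 1/3.
The remaining 2/3 passes to Dagny's descendants per stirpes.
The 2/3 is divided into 5 equal shares of 2/15 among Kolbein, Jorunn, Eirik, Ragna, Magnus.
Kolbein is living and takes 2/15.
Jorunn is living and takes 2/15.
Eirik predeceased; the 2/15 allotted to Eirik's branch passes to Eirik's issue by representation.
Trygve's line is the sole branch at this level, so the full 2/15 passes to Trygve's issue by representation.
The 2/15 is divided into 2 equal shares of 1/15 among Liv, Oskar.
Liv is living and takes 1/15.
Oskar is living and takes 1/15.
Ragna is living and takes 2/15.
Magnus predeceased; the 2/15 allotted to Magnus's branch passes to Magnus's issue by representation.
Brynja is the sole taker at this level and receives the full 2/15.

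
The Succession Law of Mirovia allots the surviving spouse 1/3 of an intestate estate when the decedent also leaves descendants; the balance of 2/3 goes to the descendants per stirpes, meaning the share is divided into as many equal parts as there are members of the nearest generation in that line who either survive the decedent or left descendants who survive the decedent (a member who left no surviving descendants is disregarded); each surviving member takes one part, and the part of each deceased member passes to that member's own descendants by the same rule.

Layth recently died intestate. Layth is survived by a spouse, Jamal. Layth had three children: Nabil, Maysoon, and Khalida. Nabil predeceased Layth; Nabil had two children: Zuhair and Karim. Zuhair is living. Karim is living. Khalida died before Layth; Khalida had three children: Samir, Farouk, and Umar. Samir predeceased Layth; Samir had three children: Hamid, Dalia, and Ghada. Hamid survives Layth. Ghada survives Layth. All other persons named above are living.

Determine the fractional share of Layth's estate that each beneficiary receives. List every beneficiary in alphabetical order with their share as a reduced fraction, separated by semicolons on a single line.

Jamal, as surviving spouse, takes 1/3.
The remaining 2/3 passes to Layth's descendants per stirpes.
The 2/3 is divided into 3 equal shares of 2/9 among Nabil, Maysoon, Khalida.
Nabil predeceased; the 2/9 allotted to Nabil's branch passes to Nabil's issue by representation.
The 2/9 is divided into 2 equal shares of 1/9 among Zuhair, Karim.
Zuhair is living and takes 1/9.
Karim is living and takes 1/9.
Maysoon is living and takes 2/9.
Khalida predeceased; the 2/9 allotted to Khalida's branch passes to Khalida's issue by representation.
The 2/9 is divided into 3 equal shares of 2/27 among Samir, Farouk, Umar.
Samir predeceased; the 2/27 allotted to Samir's branch passes to Samir's issue by representation.
The 2/27 is divided into 3 equal shares of 2/81 among Hamid, Dalia, Ghada.
Hamid is living and takes 2/81.
Dalia is living and takes 2/81.
Ghada is living and takes 2/81.
Farouk is living and takes 2/27.
Umar is living and takes 2/27.

Dalia 2/81; Farouk 2/27; Ghada 2/81; Hamid 2/81; Jamal 1/3; Karim 1/9; Maysoon 2/9; Umar 2/27; Zuhair 1/9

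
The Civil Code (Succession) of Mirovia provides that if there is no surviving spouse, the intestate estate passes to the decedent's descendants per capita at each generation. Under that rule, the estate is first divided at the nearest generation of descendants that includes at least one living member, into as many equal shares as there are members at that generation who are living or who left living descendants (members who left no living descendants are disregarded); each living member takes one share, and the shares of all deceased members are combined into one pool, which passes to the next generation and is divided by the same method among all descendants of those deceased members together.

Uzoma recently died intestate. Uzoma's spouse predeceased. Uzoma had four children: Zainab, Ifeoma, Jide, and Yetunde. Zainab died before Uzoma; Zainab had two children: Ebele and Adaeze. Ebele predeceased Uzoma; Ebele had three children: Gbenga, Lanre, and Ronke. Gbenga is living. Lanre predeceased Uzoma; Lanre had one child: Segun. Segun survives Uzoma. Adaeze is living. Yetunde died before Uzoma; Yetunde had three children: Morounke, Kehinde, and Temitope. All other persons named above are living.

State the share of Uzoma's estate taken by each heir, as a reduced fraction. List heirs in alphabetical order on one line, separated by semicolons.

There is no surviving spouse, so the entire estate passes to Uzoma's descendants per capita at each generation.
At generation 1 (Zainab, Ifeoma, Jide, Yetunde) there are 4 shares of (1)/4 = 1/4 each.
Living: Ifeoma and Jide — each takes 1/4.
Deceased: Zainab and Yetunde. Their combined 1/2 is pooled and carried to generation 2.
At generation 2 (Ebele, Adaeze, Morounke, Kehinde, Temitope) there are 5 shares of (1/2)/5 = 1/10 each.
Living: Adaeze, Morounke, Kehinde, and Temitope — each takes 1/10.
Deceased: Ebele. That 1/10 share is carried to generation 3.
At generation 3 (Gbenga, Lanre, Ronke) there are 3 shares of (1/10)/3 = 1/30 each.
Living: Gbenga and Ronke — each takes 1/30.
Deceased: Lanre. That 1/30 share is carried to generation 4.
At generation 4 (Segun) there are 1 shares of (1/30)/1 = 1/30 each.
Living: Segun — each takes 1/30.

Adaeze 1/10; Gbenga 1/30; Ifeoma 1/4; Jide 1/4; Kehinde 1/10; Morounke 1/10; Ronke 1/30; Segun 1/30; Temitope 1/10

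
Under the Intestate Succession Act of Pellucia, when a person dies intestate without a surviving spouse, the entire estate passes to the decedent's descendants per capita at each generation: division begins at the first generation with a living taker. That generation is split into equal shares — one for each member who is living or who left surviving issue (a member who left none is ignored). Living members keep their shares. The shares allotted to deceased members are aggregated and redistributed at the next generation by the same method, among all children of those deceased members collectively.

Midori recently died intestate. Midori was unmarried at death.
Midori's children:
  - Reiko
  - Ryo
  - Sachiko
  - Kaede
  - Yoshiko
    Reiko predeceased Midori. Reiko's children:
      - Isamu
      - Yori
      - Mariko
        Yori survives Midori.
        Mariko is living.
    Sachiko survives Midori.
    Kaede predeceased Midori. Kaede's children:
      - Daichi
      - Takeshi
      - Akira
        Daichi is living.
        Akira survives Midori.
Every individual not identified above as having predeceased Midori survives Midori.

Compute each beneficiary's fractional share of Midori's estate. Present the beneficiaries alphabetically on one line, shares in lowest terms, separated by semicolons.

Akira 1/15; Daichi 1/15; Isamu 1/15; Mariko 1/15; Ryo 1/5; Sachiko 1/5; Takeshi 1/15; Yori 1/15; Yoshiko 1/5

There is no surviving spouse, so the entire estate passes to Midori's descendants per capita at each generation.
At generation 1 (Reiko, Ryo, Sachiko, Kaede, Yoshiko) there are 5 shares of (1)/5 = 1/5 each.
Living: Ryo, Sachiko, and Yoshiko — each takes 1/5.
Deceased: Reiko and Kaede. Their combined 2/5 is pooled and carried to generation 2.
At generation 2 (Isamu, Yori, Mariko, Daichi, Takeshi, Akira) there are 6 shares of (2/5)/6 = 1/15 each.
Living: Isamu, Yori, Mariko, Daichi, Takeshi, and Akira — each takes 1/15.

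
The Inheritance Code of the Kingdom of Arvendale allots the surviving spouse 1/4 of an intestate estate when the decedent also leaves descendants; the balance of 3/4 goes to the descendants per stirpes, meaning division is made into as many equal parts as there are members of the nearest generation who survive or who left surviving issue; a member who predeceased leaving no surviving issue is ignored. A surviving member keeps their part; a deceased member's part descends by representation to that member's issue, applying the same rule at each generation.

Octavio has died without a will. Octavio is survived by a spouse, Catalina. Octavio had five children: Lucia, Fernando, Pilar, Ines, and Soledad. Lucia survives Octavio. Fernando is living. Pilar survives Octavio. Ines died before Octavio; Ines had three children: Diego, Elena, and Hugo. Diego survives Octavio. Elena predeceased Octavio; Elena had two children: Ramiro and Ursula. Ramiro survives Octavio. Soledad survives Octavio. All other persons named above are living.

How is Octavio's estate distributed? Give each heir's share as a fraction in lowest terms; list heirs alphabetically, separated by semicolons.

Catalina, as surviving spouse, takes 1/4.
The remaining 3/4 passes to Octavio's descendants per stirpes.
The 3/4 is divided into 5 equal shares of 3/20 among Lucia, Fernando, Pilar, Ines, Soledad.
Lucia is living and takes 3/20.
Fernando is living and takes 3/20.
Pilar is living and takes 3/20.
Ines predeceased; the 3/20 allotted to Ines's branch passes to Ines's issue by representation.
The 3/20 is divided into 3 equal shares of 1/20 among Diego, Elena, Hugo.
Diego is living and takes 1/20.
Elena predeceased; the 1/20 allotted to Elena's branch passes to Elena's issue by representation.
The 1/20 is divided into 2 equal shares of 1/40 among Ramiro, Ursula.
Ramiro is living and takes 1/40.
Ursula is living and takes 1/40.
Hugo is living and takes 1/20.
Soledad is living and takes 3/20.

Catalina 1/4; Diego 1/20; Fernando 3/20; Hugo 1/20; Lucia 3/20; Pilar 3/20; Ramiro 1/40; Soledad 3/20; Ursula 1/40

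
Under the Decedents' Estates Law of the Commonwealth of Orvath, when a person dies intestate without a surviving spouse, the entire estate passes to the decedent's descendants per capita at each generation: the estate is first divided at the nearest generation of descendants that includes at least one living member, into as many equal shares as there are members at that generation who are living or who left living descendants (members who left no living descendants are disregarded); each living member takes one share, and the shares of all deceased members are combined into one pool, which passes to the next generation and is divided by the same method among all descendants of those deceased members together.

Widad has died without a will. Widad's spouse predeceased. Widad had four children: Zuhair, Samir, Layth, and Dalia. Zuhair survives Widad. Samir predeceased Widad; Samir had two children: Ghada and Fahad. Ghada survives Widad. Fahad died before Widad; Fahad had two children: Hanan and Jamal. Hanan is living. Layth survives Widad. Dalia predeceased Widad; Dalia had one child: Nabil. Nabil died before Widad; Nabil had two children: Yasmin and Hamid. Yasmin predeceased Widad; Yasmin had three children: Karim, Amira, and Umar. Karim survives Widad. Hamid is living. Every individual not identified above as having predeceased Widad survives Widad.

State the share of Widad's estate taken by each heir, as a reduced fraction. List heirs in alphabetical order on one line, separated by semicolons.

There is no surviving spouse, so the entire estate passes to Widad's descendants per capita at each generation.
At generation 1 (Zuhair, Samir, Layth, Dalia) there are 4 shares of (1)/4 = 1/4 each.
Living: Zuhair and Layth — each takes 1/4.
Deceased: Samir and Dalia. Their combined 1/2 is pooled and carried to generation 2.
At generation 2 (Ghada, Fahad, Nabil) there are 3 shares of (1/2)/3 = 1/6 each.
Living: Ghada — each takes 1/6.
Deceased: Fahad and Nabil. Their combined 1/3 is pooled and carried to generation 3.
At generation 3 (Hanan, Jamal, Yasmin, Hamid) there are 4 shares of (1/3)/4 = 1/12 each.
Living: Hanan, Jamal, and Hamid — each takes 1/12.
Deceased: Yasmin. That 1/12 share is carried to generation 4.
At generation 4 (Karim, Amira, Umar) there are 3 shares of (1/12)/3 = 1/36 each.
Living: Karim, Amira, and Umar — each takes 1/36.

Amira 1/36; Ghada 1/6; Hamid 1/12; Hanan 1/12; Jamal 1/12; Karim 1/36; Layth 1/4; Umar 1/36; Zuhair 1/4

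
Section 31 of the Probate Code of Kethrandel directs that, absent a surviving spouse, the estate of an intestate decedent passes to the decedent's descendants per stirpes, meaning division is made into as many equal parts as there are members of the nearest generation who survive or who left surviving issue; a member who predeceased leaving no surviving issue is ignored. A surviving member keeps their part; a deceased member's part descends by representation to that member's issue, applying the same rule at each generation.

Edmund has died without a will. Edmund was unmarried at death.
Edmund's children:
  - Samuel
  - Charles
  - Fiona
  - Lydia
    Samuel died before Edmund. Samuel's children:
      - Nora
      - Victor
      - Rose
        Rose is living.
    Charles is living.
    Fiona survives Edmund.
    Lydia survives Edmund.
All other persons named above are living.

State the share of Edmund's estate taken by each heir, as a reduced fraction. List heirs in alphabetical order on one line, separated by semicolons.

There is no surviving spouse, so the entire estate passes to Edmund's descendants per stirpes.
The estate is divided into 4 equal shares of 1/4 among Samuel, Charles, Fiona, Lydia.
Samuel predeceased; the 1/4 allotted to Samuel's branch passes to Samuel's issue by representation.
The 1/4 is divided into 3 equal shares of 1/12 among Nora, Victor, Rose.
Nora is living and takes 1/12.
Victor is living and takes 1/12.
Rose is living and takes 1/12.
Charles is living and takes 1/4.
Fiona is living and takes 1/4.
Lydia is living and takes 1/4.

Charles 1/4; Fiona 1/4; Lydia 1/4; Nora 1/12; Rose 1/12; Victor 1/12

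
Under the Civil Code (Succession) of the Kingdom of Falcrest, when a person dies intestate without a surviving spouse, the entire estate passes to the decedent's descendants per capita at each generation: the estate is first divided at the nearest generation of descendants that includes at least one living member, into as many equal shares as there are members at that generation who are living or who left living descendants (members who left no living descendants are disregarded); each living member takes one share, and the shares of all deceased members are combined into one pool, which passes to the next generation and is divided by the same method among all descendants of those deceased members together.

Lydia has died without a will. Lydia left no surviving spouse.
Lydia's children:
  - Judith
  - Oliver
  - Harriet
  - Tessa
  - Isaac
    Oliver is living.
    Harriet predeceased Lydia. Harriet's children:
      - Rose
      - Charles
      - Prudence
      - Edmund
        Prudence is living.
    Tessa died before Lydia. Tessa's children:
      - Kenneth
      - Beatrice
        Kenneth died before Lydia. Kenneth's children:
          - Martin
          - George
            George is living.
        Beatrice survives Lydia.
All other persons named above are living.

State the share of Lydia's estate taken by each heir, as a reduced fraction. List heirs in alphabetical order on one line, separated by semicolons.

Beatrice 1/15; Charles 1/15; Edmund 1/15; George 1/30; Isaac 1/5; Judith 1/5; Martin 1/30; Oliver 1/5; Prudence 1/15; Rose 1/15

There is no surviving spouse, so the entire estate passes to Lydia's descendants per capita at each generation.
At generation 1 (Judith, Oliver, Harriet, Tessa, Isaac) there are 5 shares of (1)/5 = 1/5 each.
Living: Judith, Oliver, and Isaac — each takes 1/5.
Deceased: Harriet and Tessa. Their combined 2/5 is pooled and carried to generation 2.
At generation 2 (Rose, Charles, Prudence, Edmund, Kenneth, Beatrice) there are 6 shares of (2/5)/6 = 1/15 each.
Living: Rose, Charles, Prudence, Edmund, and Beatrice — each takes 1/15.
Deceased: Kenneth. That 1/15 share is carried to generation 3.
At generation 3 (Martin, George) there are 2 shares of (1/15)/2 = 1/30 each.
Living: Martin and George — each takes 1/30.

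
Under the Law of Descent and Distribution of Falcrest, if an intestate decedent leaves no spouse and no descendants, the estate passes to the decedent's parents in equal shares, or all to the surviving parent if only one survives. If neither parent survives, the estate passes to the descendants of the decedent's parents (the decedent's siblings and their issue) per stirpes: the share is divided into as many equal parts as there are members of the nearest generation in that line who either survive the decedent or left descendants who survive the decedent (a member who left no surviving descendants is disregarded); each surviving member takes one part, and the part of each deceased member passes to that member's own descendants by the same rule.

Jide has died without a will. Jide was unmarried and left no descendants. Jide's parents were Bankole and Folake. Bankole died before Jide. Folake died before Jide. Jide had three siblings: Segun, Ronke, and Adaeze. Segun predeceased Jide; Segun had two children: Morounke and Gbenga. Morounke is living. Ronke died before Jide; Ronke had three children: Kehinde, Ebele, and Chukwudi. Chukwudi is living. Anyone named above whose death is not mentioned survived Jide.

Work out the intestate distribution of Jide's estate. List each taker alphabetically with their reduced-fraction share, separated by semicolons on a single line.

Neither parent survives and there are no descendants, so the estate passes to Jide's siblings and their issue per stirpes.
The estate is divided into 3 equal shares of 1/3 among Segun, Ronke, Adaeze.
Segun predeceased; the 1/3 allotted to Segun's branch passes to Segun's issue by representation.
The 1/3 is divided into 2 equal shares of 1/6 among Morounke, Gbenga.
Morounke is living and takes 1/6.
Gbenga is living and takes 1/6.
Ronke predeceased; the 1/3 allotted to Ronke's branch passes to Ronke's issue by representation.
The 1/3 is divided into 3 equal shares of 1/9 among Kehinde, Ebele, Chukwudi.
Kehinde is living and takes 1/9.
Ebele is living and takes 1/9.
Chukwudi is living and takes 1/9.
Adaeze is living and takes 1/3.

Adaeze 1/3; Chukwudi 1/9; Ebele 1/9; Gbenga 1/6; Kehinde 1/9; Morounke 1/6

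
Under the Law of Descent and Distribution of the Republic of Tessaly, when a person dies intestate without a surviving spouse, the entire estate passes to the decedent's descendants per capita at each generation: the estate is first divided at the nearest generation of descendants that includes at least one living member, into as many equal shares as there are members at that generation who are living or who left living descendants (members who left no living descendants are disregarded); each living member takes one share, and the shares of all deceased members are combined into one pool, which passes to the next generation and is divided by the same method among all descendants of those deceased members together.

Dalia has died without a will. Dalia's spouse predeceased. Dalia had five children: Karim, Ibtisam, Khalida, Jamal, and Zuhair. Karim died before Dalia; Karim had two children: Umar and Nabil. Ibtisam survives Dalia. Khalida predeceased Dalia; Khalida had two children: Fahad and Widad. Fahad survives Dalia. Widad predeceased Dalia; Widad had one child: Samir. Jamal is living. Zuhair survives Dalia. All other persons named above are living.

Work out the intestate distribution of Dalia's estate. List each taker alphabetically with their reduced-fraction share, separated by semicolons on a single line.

There is no surviving spouse, so the entire estate passes to Dalia's descendants per capita at each generation.
At generation 1 (Karim, Ibtisam, Khalida, Jamal, Zuhair) there are 5 shares of (1)/5 = 1/5 each.
Living: Ibtisam, Jamal, and Zuhair — each takes 1/5.
Deceased: Karim and Khalida. Their combined 2/5 is pooled and carried to generation 2.
At generation 2 (Umar, Nabil, Fahad, Widad) there are 4 shares of (2/5)/4 = 1/10 each.
Living: Umar, Nabil, and Fahad — each takes 1/10.
Deceased: Widad. That 1/10 share is carried to generation 3.
At generation 3 (Samir) there are 1 shares of (1/10)/1 = 1/10 each.
Living: Samir — each takes 1/10.

Fahad 1/10; Ibtisam 1/5; Jamal 1/5; Nabil 1/10; Samir 1/10; Umar 1/10; Zuhair 1/5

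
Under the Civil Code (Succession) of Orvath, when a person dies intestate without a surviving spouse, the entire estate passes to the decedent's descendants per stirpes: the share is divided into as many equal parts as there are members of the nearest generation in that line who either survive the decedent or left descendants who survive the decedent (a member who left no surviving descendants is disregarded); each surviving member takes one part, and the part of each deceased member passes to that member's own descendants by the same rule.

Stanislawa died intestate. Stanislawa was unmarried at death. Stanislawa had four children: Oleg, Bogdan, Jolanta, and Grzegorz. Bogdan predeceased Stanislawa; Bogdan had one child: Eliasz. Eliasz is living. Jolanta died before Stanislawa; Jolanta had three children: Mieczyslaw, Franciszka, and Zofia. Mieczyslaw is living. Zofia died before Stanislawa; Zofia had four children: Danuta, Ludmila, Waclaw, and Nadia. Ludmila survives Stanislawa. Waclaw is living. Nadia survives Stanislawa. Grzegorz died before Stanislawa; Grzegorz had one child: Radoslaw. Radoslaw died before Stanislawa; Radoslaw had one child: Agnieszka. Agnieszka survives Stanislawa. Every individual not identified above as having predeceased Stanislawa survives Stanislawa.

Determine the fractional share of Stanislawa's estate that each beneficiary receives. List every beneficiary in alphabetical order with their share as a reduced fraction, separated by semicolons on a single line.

There is no surviving spouse, so the entire estate passes to Stanislawa's descendants per stirpes.
The estate is divided into 4 equal shares of 1/4 among Oleg, Bogdan, Jolanta, Grzegorz.
Oleg is living and takes 1/4.
Bogdan predeceased; the 1/4 allotted to Bogdan's branch passes to Bogdan's issue by representation.
Eliasz is the sole taker at this level and receives the full 1/4.
Jolanta predeceased; the 1/4 allotted to Jolanta's branch passes to Jolanta's issue by representation.
The 1/4 is divided into 3 equal shares of 1/12 among Mieczyslaw, Franciszka, Zofia.
Mieczyslaw is living and takes 1/12.
Franciszka is living and takes 1/12.
Zofia predeceased; the 1/12 allotted to Zofia's branch passes to Zofia's issue by representation.
The 1/12 is divided into 4 equal shares of 1/48 among Danuta, Ludmila, Waclaw, Nadia.
Danuta is living and takes 1/48.
Ludmila is living and takes 1/48.
Waclaw is living and takes 1/48.
Nadia is living and takes 1/48.
Grzegorz predeceased; the 1/4 allotted to Grzegorz's branch passes to Grzegorz's issue by representation.
Radoslaw's line is the sole branch at this level, so the full 1/4 passes to Radoslaw's issue by representation.
Agnieszka is the sole taker at this level and receives the full 1/4.

Agnieszka 1/4; Danuta 1/48; Eliasz 1/4; Franciszka 1/12; Ludmila 1/48; Mieczyslaw 1/12; Nadia 1/48; Oleg 1/4; Waclaw 1/48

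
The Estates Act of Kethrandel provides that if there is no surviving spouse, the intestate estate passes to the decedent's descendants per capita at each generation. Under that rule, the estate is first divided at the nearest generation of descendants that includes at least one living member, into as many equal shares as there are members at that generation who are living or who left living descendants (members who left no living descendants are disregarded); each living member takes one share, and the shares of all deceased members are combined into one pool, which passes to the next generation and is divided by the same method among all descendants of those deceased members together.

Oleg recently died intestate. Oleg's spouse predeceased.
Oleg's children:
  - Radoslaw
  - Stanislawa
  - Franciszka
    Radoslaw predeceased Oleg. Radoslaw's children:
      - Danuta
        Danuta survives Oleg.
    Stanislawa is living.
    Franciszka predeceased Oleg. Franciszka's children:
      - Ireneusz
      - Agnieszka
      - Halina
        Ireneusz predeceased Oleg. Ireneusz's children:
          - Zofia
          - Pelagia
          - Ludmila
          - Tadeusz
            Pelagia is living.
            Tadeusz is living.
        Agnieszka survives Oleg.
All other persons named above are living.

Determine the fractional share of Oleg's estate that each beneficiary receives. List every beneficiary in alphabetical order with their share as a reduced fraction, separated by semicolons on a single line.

There is no surviving spouse, so the entire estate passes to Oleg's descendants per capita at each generation.
At generation 1 (Radoslaw, Stanislawa, Franciszka) there are 3 shares of (1)/3 = 1/3 each.
Living: Stanislawa — each takes 1/3.
Deceased: Radoslaw and Franciszka. Their combined 2/3 is pooled and carried to generation 2.
At generation 2 (Danuta, Ireneusz, Agnieszka, Halina) there are 4 shares of (2/3)/4 = 1/6 each.
Living: Danuta, Agnieszka, and Halina — each takes 1/6.
Deceased: Ireneusz. That 1/6 share is carried to generation 3.
At generation 3 (Zofia, Pelagia, Ludmila, Tadeusz) there are 4 shares of (1/6)/4 = 1/24 each.
Living: Zofia, Pelagia, Ludmila, and Tadeusz — each takes 1/24.

Agnieszka 1/6; Danuta 1/6; Halina 1/6; Ludmila 1/24; Pelagia 1/24; Stanislawa 1/3; Tadeusz 1/24; Zofia 1/24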